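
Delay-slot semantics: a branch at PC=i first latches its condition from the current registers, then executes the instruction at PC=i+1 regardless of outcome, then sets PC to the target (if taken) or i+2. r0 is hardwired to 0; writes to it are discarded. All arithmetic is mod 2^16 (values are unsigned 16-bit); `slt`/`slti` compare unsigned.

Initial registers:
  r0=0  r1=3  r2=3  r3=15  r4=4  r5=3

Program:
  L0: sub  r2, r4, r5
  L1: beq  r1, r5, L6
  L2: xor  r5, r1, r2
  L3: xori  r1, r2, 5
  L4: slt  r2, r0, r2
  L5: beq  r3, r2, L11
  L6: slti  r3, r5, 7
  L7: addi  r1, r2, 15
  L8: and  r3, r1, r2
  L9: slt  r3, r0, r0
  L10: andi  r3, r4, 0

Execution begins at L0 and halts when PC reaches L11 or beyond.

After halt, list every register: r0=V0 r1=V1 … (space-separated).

r0=0 r1=16 r2=1 r3=0 r4=4 r5=2

[0] sub  r2, r4, r5  →  {r0:0, r1:3, r2:1, r3:15, r4:4, r5:3}
[1] beq  r1, r5, L6  →  {r0:0, r1:3, r2:1, r3:15, r4:4, r5:3}  ⟨branch taken⟩
[2] xor  r5, r1, r2  →  {r0:0, r1:3, r2:1, r3:15, r4:4, r5:2}
[6] slti  r3, r5, 7  →  {r0:0, r1:3, r2:1, r3:1, r4:4, r5:2}
[7] addi  r1, r2, 15  →  {r0:0, r1:16, r2:1, r3:1, r4:4, r5:2}
[8] and  r3, r1, r2  →  {r0:0, r1:16, r2:1, r3:0, r4:4, r5:2}
[9] slt  r3, r0, r0  →  {r0:0, r1:16, r2:1, r3:0, r4:4, r5:2}
[10] andi  r3, r4, 0  →  {r0:0, r1:16, r2:1, r3:0, r4:4, r5:2}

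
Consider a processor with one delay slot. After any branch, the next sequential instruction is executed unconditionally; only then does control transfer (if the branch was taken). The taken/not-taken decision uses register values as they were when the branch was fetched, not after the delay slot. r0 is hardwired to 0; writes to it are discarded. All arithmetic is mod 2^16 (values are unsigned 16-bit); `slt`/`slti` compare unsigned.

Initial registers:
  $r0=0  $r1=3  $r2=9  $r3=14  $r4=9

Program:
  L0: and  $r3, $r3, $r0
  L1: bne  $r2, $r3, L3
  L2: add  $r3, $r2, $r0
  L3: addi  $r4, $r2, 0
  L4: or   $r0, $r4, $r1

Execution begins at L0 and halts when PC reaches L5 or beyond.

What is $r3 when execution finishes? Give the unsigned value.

9

#0 and  $r3, $r3, $r0 ; 0/3/9/0/9
#1 bne  $r2, $r3, L3 ; 0/3/9/0/9 ; →target
#2 add  $r3, $r2, $r0 ; 0/3/9/9/9
#3 addi  $r4, $r2, 0 ; 0/3/9/9/9
#4 or   $r0, $r4, $r1 ; 0/3/9/9/9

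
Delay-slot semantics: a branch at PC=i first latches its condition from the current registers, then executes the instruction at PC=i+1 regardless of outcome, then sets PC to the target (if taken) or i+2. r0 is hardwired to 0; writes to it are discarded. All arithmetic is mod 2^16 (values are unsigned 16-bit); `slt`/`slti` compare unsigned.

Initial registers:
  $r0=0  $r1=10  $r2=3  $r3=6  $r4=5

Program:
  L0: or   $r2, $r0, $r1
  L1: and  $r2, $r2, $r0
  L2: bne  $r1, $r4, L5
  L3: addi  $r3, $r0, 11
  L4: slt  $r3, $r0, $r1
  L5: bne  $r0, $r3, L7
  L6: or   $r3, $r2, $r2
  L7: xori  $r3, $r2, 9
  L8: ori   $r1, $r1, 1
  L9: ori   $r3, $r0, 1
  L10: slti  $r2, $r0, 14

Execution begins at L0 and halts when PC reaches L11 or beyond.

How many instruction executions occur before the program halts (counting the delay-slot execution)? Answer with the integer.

10

PC=0  or   $r2, $r0, $r1     | $r0=0 $r1=10 $r2=10 $r3=6 $r4=5
PC=1  and  $r2, $r2, $r0     | $r0=0 $r1=10 $r2=0 $r3=6 $r4=5
PC=2  bne  $r1, $r4, L5      | $r0=0 $r1=10 $r2=0 $r3=6 $r4=5  [TAKEN]
PC=3  addi  $r3, $r0, 11     | $r0=0 $r1=10 $r2=0 $r3=11 $r4=5
PC=5  bne  $r0, $r3, L7      | $r0=0 $r1=10 $r2=0 $r3=11 $r4=5  [TAKEN]
PC=6  or   $r3, $r2, $r2     | $r0=0 $r1=10 $r2=0 $r3=0 $r4=5
PC=7  xori  $r3, $r2, 9      | $r0=0 $r1=10 $r2=0 $r3=9 $r4=5
PC=8  ori   $r1, $r1, 1      | $r0=0 $r1=11 $r2=0 $r3=9 $r4=5
PC=9  ori   $r3, $r0, 1      | $r0=0 $r1=11 $r2=0 $r3=1 $r4=5
PC=10 slti  $r2, $r0, 14     | $r0=0 $r1=11 $r2=1 $r3=1 $r4=5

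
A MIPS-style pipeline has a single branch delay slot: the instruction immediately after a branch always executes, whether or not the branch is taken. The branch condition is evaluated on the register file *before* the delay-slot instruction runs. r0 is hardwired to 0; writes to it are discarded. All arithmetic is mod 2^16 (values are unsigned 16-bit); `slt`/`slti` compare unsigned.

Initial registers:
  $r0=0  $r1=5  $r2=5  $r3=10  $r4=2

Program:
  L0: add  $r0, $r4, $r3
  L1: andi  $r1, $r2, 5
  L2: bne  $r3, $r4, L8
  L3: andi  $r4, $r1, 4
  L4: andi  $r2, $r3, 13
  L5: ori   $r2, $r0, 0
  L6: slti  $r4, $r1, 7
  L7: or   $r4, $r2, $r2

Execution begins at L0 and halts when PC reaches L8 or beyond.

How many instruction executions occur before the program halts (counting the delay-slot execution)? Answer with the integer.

4

  step pc=0: add  $r0, $r4, $r3  regs=(0,5,5,10,2)
  step pc=1: andi  $r1, $r2, 5  regs=(0,5,5,10,2)
  step pc=2: bne  $r3, $r4, L8  cond=T  regs=(0,5,5,10,2)
  step pc=3: andi  $r4, $r1, 4  regs=(0,5,5,10,4)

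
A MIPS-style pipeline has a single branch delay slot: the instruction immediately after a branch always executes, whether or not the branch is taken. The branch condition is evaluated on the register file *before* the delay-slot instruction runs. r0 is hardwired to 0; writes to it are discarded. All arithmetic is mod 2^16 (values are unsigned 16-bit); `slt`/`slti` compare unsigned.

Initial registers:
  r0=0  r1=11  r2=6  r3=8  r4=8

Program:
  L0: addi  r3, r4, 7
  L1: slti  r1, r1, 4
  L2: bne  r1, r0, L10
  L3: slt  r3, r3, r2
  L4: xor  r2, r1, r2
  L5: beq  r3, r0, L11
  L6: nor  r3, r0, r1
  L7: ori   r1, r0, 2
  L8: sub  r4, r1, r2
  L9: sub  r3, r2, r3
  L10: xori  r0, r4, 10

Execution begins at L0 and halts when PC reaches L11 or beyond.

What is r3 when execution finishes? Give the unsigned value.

65535

[0] addi  r3, r4, 7  →  {r0:0, r1:11, r2:6, r3:15, r4:8}
[1] slti  r1, r1, 4  →  {r0:0, r1:0, r2:6, r3:15, r4:8}
[2] bne  r1, r0, L10  →  {r0:0, r1:0, r2:6, r3:15, r4:8}  ⟨branch fallthrough⟩
[3] slt  r3, r3, r2  →  {r0:0, r1:0, r2:6, r3:0, r4:8}
[4] xor  r2, r1, r2  →  {r0:0, r1:0, r2:6, r3:0, r4:8}
[5] beq  r3, r0, L11  →  {r0:0, r1:0, r2:6, r3:0, r4:8}  ⟨branch taken⟩
[6] nor  r3, r0, r1  →  {r0:0, r1:0, r2:6, r3:65535, r4:8}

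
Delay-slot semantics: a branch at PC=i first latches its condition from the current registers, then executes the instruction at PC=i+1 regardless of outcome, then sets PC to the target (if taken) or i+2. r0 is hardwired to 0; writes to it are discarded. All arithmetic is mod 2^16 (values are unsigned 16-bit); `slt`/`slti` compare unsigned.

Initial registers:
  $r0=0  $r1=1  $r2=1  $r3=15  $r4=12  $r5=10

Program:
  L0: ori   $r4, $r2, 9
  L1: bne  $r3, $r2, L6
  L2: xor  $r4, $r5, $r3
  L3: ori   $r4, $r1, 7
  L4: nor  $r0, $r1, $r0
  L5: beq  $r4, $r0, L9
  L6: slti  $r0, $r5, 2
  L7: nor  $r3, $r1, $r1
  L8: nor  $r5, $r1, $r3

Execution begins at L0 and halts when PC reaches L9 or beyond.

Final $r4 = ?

  step pc=0: ori   $r4, $r2, 9  regs=(0,1,1,15,9,10)
  step pc=1: bne  $r3, $r2, L6  cond=T  regs=(0,1,1,15,9,10)
  step pc=2: xor  $r4, $r5, $r3  regs=(0,1,1,15,5,10)
  step pc=6: slti  $r0, $r5, 2  regs=(0,1,1,15,5,10)
  step pc=7: nor  $r3, $r1, $r1  regs=(0,1,1,65534,5,10)
  step pc=8: nor  $r5, $r1, $r3  regs=(0,1,1,65534,5,0)

5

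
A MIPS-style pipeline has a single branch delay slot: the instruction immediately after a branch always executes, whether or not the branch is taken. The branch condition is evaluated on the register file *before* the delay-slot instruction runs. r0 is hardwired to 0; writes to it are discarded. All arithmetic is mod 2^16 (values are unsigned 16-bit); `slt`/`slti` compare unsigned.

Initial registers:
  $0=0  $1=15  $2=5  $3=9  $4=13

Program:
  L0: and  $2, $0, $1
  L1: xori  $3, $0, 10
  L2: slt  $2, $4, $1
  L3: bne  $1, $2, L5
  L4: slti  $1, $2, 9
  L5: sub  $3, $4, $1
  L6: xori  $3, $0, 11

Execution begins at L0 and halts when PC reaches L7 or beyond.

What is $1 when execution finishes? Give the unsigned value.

1

  step pc=0: and  $2, $0, $1  regs=(0,15,0,9,13)
  step pc=1: xori  $3, $0, 10  regs=(0,15,0,10,13)
  step pc=2: slt  $2, $4, $1  regs=(0,15,1,10,13)
  step pc=3: bne  $1, $2, L5  cond=T  regs=(0,15,1,10,13)
  step pc=4: slti  $1, $2, 9  regs=(0,1,1,10,13)
  step pc=5: sub  $3, $4, $1  regs=(0,1,1,12,13)
  step pc=6: xori  $3, $0, 11  regs=(0,1,1,11,13)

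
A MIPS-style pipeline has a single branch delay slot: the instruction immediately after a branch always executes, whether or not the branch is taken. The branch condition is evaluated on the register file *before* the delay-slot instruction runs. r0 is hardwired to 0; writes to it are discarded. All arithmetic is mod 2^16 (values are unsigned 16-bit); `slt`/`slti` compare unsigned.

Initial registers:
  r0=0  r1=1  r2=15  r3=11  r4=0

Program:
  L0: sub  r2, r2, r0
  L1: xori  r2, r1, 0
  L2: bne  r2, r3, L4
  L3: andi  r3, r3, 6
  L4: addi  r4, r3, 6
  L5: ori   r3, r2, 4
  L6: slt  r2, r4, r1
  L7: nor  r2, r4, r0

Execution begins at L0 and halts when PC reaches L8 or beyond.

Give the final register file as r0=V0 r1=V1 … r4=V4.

#0 sub  r2, r2, r0 ; 0/1/15/11/0
#1 xori  r2, r1, 0 ; 0/1/1/11/0
#2 bne  r2, r3, L4 ; 0/1/1/11/0 ; →target
#3 andi  r3, r3, 6 ; 0/1/1/2/0
#4 addi  r4, r3, 6 ; 0/1/1/2/8
#5 ori   r3, r2, 4 ; 0/1/1/5/8
#6 slt  r2, r4, r1 ; 0/1/0/5/8
#7 nor  r2, r4, r0 ; 0/1/65527/5/8

r0=0 r1=1 r2=65527 r3=5 r4=8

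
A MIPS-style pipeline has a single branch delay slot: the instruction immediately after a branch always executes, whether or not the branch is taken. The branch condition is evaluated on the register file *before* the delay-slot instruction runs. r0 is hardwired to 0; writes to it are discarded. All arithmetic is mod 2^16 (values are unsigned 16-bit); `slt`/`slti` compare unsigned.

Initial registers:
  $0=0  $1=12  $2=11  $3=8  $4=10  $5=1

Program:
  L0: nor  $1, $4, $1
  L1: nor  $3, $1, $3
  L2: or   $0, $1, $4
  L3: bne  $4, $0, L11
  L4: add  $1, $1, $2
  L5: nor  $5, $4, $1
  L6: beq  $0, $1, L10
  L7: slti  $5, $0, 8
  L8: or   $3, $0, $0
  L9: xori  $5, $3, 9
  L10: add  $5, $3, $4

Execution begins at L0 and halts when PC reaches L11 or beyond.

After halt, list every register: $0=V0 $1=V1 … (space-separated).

$0=0 $1=65532 $2=11 $3=6 $4=10 $5=1

#0 nor  $1, $4, $1 ; 0/65521/11/8/10/1
#1 nor  $3, $1, $3 ; 0/65521/11/6/10/1
#2 or   $0, $1, $4 ; 0/65521/11/6/10/1
#3 bne  $4, $0, L11 ; 0/65521/11/6/10/1 ; →target
#4 add  $1, $1, $2 ; 0/65532/11/6/10/1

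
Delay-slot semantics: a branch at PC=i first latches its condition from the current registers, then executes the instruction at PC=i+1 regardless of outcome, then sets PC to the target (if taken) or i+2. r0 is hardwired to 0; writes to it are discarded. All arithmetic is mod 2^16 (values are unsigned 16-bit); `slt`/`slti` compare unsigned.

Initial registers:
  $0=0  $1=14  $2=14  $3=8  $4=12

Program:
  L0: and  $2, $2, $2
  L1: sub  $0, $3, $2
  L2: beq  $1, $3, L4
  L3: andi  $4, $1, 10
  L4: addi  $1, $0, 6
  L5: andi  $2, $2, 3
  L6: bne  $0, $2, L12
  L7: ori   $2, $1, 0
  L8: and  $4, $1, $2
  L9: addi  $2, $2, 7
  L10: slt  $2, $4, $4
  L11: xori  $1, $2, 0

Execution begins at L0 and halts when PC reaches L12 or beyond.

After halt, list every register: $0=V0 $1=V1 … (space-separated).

$0=0 $1=6 $2=6 $3=8 $4=10

[0] and  $2, $2, $2  →  {$0:0, $1:14, $2:14, $3:8, $4:12}
[1] sub  $0, $3, $2  →  {$0:0, $1:14, $2:14, $3:8, $4:12}
[2] beq  $1, $3, L4  →  {$0:0, $1:14, $2:14, $3:8, $4:12}  ⟨branch fallthrough⟩
[3] andi  $4, $1, 10  →  {$0:0, $1:14, $2:14, $3:8, $4:10}
[4] addi  $1, $0, 6  →  {$0:0, $1:6, $2:14, $3:8, $4:10}
[5] andi  $2, $2, 3  →  {$0:0, $1:6, $2:2, $3:8, $4:10}
[6] bne  $0, $2, L12  →  {$0:0, $1:6, $2:2, $3:8, $4:10}  ⟨branch taken⟩
[7] ori   $2, $1, 0  →  {$0:0, $1:6, $2:6, $3:8, $4:10}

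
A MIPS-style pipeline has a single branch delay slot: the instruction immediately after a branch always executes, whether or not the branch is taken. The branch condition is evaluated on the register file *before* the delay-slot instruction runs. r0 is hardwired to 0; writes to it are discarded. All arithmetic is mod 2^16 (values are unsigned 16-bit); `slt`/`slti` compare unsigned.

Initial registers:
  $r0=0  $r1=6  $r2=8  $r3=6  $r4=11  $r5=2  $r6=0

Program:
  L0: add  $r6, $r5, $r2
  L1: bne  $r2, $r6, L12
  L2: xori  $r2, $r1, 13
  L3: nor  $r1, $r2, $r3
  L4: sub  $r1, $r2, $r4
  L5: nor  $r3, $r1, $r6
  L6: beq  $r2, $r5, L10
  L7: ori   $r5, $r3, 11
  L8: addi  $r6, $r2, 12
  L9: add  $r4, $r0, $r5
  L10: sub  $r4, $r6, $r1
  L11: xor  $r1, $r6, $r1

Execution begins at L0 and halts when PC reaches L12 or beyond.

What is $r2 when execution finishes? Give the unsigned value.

  step pc=0: add  $r6, $r5, $r2  regs=(0,6,8,6,11,2,10)
  step pc=1: bne  $r2, $r6, L12  cond=T  regs=(0,6,8,6,11,2,10)
  step pc=2: xori  $r2, $r1, 13  regs=(0,6,11,6,11,2,10)

11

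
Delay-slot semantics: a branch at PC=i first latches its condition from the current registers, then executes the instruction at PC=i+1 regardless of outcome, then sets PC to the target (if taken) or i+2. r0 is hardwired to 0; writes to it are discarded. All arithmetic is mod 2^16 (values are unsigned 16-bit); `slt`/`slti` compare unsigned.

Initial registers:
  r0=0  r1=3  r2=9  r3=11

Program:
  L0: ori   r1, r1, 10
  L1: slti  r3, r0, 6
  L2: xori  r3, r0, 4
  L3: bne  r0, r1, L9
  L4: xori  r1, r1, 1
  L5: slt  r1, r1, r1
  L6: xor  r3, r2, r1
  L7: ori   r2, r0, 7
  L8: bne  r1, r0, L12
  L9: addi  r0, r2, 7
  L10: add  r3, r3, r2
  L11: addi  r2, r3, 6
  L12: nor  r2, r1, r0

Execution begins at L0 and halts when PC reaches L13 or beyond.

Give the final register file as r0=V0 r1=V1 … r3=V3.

r0=0 r1=10 r2=65525 r3=13

[0] ori   r1, r1, 10  →  {r0:0, r1:11, r2:9, r3:11}
[1] slti  r3, r0, 6  →  {r0:0, r1:11, r2:9, r3:1}
[2] xori  r3, r0, 4  →  {r0:0, r1:11, r2:9, r3:4}
[3] bne  r0, r1, L9  →  {r0:0, r1:11, r2:9, r3:4}  ⟨branch taken⟩
[4] xori  r1, r1, 1  →  {r0:0, r1:10, r2:9, r3:4}
[9] addi  r0, r2, 7  →  {r0:0, r1:10, r2:9, r3:4}
[10] add  r3, r3, r2  →  {r0:0, r1:10, r2:9, r3:13}
[11] addi  r2, r3, 6  →  {r0:0, r1:10, r2:19, r3:13}
[12] nor  r2, r1, r0  →  {r0:0, r1:10, r2:65525, r3:13}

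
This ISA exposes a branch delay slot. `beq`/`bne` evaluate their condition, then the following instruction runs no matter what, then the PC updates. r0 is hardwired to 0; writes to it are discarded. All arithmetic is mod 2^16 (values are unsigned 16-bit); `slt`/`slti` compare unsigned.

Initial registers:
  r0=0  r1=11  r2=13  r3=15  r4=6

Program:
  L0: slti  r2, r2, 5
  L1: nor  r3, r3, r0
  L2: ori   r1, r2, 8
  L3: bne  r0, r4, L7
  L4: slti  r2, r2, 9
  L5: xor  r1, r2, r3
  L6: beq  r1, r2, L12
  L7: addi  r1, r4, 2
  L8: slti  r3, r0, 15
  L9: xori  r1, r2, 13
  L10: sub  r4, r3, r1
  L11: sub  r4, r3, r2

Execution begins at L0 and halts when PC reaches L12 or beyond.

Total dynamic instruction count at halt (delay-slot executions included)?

10

#0 slti  r2, r2, 5 ; 0/11/0/15/6
#1 nor  r3, r3, r0 ; 0/11/0/65520/6
#2 ori   r1, r2, 8 ; 0/8/0/65520/6
#3 bne  r0, r4, L7 ; 0/8/0/65520/6 ; →target
#4 slti  r2, r2, 9 ; 0/8/1/65520/6
#7 addi  r1, r4, 2 ; 0/8/1/65520/6
#8 slti  r3, r0, 15 ; 0/8/1/1/6
#9 xori  r1, r2, 13 ; 0/12/1/1/6
#10 sub  r4, r3, r1 ; 0/12/1/1/65525
#11 sub  r4, r3, r2 ; 0/12/1/1/0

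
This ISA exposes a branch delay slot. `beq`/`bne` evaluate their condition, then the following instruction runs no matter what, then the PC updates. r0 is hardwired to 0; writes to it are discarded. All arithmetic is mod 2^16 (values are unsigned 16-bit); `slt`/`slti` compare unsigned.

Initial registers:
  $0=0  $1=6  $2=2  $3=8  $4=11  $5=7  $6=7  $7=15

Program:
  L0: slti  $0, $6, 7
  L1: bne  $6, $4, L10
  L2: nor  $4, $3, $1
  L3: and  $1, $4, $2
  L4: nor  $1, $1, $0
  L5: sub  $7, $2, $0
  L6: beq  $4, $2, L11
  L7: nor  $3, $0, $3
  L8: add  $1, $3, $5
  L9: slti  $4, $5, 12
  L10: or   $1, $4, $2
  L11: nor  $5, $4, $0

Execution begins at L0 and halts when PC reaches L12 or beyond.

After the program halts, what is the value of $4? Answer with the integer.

65521

[0] slti  $0, $6, 7  →  {$0:0, $1:6, $2:2, $3:8, $4:11, $5:7, $6:7, $7:15}
[1] bne  $6, $4, L10  →  {$0:0, $1:6, $2:2, $3:8, $4:11, $5:7, $6:7, $7:15}  ⟨branch taken⟩
[2] nor  $4, $3, $1  →  {$0:0, $1:6, $2:2, $3:8, $4:65521, $5:7, $6:7, $7:15}
[10] or   $1, $4, $2  →  {$0:0, $1:65523, $2:2, $3:8, $4:65521, $5:7, $6:7, $7:15}
[11] nor  $5, $4, $0  →  {$0:0, $1:65523, $2:2, $3:8, $4:65521, $5:14, $6:7, $7:15}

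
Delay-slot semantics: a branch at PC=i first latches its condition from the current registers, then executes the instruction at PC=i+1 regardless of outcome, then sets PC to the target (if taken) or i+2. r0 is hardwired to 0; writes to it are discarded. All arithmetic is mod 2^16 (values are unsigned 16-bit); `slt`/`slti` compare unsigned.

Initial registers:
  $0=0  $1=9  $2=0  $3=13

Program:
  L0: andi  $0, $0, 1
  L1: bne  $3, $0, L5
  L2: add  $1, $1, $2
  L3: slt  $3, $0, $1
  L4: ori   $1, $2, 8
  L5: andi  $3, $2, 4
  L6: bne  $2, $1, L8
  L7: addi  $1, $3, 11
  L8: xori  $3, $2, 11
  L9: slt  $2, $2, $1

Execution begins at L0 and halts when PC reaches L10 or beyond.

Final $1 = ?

11

  step pc=0: andi  $0, $0, 1  regs=(0,9,0,13)
  step pc=1: bne  $3, $0, L5  cond=T  regs=(0,9,0,13)
  step pc=2: add  $1, $1, $2  regs=(0,9,0,13)
  step pc=5: andi  $3, $2, 4  regs=(0,9,0,0)
  step pc=6: bne  $2, $1, L8  cond=T  regs=(0,9,0,0)
  step pc=7: addi  $1, $3, 11  regs=(0,11,0,0)
  step pc=8: xori  $3, $2, 11  regs=(0,11,0,11)
  step pc=9: slt  $2, $2, $1  regs=(0,11,1,11)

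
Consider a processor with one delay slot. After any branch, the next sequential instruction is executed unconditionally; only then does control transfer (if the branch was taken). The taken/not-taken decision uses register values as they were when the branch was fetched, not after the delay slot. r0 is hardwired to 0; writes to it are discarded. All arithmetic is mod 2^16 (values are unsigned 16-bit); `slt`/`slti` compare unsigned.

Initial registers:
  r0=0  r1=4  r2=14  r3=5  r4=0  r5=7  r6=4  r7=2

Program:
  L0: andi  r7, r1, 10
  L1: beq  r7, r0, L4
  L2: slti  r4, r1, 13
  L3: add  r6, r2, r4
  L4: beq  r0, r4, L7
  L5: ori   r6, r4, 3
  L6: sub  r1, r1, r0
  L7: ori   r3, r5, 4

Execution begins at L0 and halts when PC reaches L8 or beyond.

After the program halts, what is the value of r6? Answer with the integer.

  step pc=0: andi  r7, r1, 10  regs=(0,4,14,5,0,7,4,0)
  step pc=1: beq  r7, r0, L4  cond=T  regs=(0,4,14,5,0,7,4,0)
  step pc=2: slti  r4, r1, 13  regs=(0,4,14,5,1,7,4,0)
  step pc=4: beq  r0, r4, L7  cond=F  regs=(0,4,14,5,1,7,4,0)
  step pc=5: ori   r6, r4, 3  regs=(0,4,14,5,1,7,3,0)
  step pc=6: sub  r1, r1, r0  regs=(0,4,14,5,1,7,3,0)
  step pc=7: ori   r3, r5, 4  regs=(0,4,14,7,1,7,3,0)

3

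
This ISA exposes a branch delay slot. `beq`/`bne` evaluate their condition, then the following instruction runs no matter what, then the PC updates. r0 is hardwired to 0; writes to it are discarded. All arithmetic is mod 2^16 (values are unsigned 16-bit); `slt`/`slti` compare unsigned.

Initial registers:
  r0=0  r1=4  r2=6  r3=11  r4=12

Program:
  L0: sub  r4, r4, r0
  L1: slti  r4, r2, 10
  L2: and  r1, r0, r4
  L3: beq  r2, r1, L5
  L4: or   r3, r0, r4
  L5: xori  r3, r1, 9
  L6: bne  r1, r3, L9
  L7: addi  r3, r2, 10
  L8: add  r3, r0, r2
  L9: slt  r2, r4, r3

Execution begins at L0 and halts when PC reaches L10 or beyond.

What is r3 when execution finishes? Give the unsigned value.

16

#0 sub  r4, r4, r0 ; 0/4/6/11/12
#1 slti  r4, r2, 10 ; 0/4/6/11/1
#2 and  r1, r0, r4 ; 0/0/6/11/1
#3 beq  r2, r1, L5 ; 0/0/6/11/1 ; →fallthru
#4 or   r3, r0, r4 ; 0/0/6/1/1
#5 xori  r3, r1, 9 ; 0/0/6/9/1
#6 bne  r1, r3, L9 ; 0/0/6/9/1 ; →target
#7 addi  r3, r2, 10 ; 0/0/6/16/1
#9 slt  r2, r4, r3 ; 0/0/1/16/1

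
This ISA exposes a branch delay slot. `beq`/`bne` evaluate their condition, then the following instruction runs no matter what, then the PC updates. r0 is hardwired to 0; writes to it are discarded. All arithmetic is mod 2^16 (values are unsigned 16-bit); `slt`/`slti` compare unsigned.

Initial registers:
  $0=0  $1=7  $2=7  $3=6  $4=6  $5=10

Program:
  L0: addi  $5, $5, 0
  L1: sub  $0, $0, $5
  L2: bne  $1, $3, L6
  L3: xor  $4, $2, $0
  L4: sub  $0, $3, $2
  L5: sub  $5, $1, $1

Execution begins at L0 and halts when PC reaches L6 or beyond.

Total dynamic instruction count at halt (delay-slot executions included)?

#0 addi  $5, $5, 0 ; 0/7/7/6/6/10
#1 sub  $0, $0, $5 ; 0/7/7/6/6/10
#2 bne  $1, $3, L6 ; 0/7/7/6/6/10 ; →target
#3 xor  $4, $2, $0 ; 0/7/7/6/7/10

4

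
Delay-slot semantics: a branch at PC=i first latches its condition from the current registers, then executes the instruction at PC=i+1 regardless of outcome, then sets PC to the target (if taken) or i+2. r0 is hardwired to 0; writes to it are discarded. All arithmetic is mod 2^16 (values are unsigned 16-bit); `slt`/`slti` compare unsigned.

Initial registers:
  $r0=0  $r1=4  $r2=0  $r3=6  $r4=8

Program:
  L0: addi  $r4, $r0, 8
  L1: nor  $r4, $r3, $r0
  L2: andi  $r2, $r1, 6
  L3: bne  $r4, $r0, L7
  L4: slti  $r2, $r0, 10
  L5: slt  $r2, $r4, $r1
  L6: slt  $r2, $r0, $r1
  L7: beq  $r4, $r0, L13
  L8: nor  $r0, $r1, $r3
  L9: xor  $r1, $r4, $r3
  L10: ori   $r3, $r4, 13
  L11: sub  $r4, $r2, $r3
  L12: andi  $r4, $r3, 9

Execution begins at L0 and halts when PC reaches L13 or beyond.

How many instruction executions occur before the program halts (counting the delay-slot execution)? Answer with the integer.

#0 addi  $r4, $r0, 8 ; 0/4/0/6/8
#1 nor  $r4, $r3, $r0 ; 0/4/0/6/65529
#2 andi  $r2, $r1, 6 ; 0/4/4/6/65529
#3 bne  $r4, $r0, L7 ; 0/4/4/6/65529 ; →target
#4 slti  $r2, $r0, 10 ; 0/4/1/6/65529
#7 beq  $r4, $r0, L13 ; 0/4/1/6/65529 ; →fallthru
#8 nor  $r0, $r1, $r3 ; 0/4/1/6/65529
#9 xor  $r1, $r4, $r3 ; 0/65535/1/6/65529
#10 ori   $r3, $r4, 13 ; 0/65535/1/65533/65529
#11 sub  $r4, $r2, $r3 ; 0/65535/1/65533/4
#12 andi  $r4, $r3, 9 ; 0/65535/1/65533/9

11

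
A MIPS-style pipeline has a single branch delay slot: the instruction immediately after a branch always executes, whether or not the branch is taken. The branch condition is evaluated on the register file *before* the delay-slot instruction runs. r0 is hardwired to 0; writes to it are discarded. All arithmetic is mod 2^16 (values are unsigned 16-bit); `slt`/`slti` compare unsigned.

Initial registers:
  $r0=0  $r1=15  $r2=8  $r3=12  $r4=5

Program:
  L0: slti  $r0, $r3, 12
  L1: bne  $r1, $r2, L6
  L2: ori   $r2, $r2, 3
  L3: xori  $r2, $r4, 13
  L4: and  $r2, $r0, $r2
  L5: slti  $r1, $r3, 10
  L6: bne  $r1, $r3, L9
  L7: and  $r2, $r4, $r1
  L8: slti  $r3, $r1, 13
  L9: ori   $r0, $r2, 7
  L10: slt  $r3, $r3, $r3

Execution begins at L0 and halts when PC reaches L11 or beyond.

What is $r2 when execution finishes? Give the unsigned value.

PC=0  slti  $r0, $r3, 12     | $r0=0 $r1=15 $r2=8 $r3=12 $r4=5
PC=1  bne  $r1, $r2, L6      | $r0=0 $r1=15 $r2=8 $r3=12 $r4=5  [TAKEN]
PC=2  ori   $r2, $r2, 3      | $r0=0 $r1=15 $r2=11 $r3=12 $r4=5
PC=6  bne  $r1, $r3, L9      | $r0=0 $r1=15 $r2=11 $r3=12 $r4=5  [TAKEN]
PC=7  and  $r2, $r4, $r1     | $r0=0 $r1=15 $r2=5 $r3=12 $r4=5
PC=9  ori   $r0, $r2, 7      | $r0=0 $r1=15 $r2=5 $r3=12 $r4=5
PC=10 slt  $r3, $r3, $r3     | $r0=0 $r1=15 $r2=5 $r3=0 $r4=5

5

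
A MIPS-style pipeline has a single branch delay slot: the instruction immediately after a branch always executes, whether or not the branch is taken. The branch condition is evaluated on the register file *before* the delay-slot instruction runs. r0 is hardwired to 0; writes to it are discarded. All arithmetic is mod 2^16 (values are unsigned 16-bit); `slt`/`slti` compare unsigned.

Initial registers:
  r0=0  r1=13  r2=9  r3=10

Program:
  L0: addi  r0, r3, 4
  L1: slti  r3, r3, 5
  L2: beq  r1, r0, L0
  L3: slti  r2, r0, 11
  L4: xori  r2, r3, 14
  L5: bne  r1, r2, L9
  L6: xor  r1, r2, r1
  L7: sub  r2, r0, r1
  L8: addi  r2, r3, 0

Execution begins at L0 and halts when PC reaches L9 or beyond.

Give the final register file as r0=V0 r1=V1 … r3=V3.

PC=0  addi  r0, r3, 4        | r0=0 r1=13 r2=9 r3=10
PC=1  slti  r3, r3, 5        | r0=0 r1=13 r2=9 r3=0
PC=2  beq  r1, r0, L0        | r0=0 r1=13 r2=9 r3=0  [not taken]
PC=3  slti  r2, r0, 11       | r0=0 r1=13 r2=1 r3=0
PC=4  xori  r2, r3, 14       | r0=0 r1=13 r2=14 r3=0
PC=5  bne  r1, r2, L9        | r0=0 r1=13 r2=14 r3=0  [TAKEN]
PC=6  xor  r1, r2, r1        | r0=0 r1=3 r2=14 r3=0

r0=0 r1=3 r2=14 r3=0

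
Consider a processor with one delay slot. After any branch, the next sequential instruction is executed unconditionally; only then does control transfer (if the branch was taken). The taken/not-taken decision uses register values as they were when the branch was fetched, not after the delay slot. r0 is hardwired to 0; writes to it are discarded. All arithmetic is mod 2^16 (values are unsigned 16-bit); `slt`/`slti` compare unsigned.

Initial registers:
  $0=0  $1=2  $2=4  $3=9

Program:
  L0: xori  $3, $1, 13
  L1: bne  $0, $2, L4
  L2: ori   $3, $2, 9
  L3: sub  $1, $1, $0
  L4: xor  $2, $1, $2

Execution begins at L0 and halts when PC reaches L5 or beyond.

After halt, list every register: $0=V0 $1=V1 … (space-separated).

$0=0 $1=2 $2=6 $3=13

[0] xori  $3, $1, 13  →  {$0:0, $1:2, $2:4, $3:15}
[1] bne  $0, $2, L4  →  {$0:0, $1:2, $2:4, $3:15}  ⟨branch taken⟩
[2] ori   $3, $2, 9  →  {$0:0, $1:2, $2:4, $3:13}
[4] xor  $2, $1, $2  →  {$0:0, $1:2, $2:6, $3:13}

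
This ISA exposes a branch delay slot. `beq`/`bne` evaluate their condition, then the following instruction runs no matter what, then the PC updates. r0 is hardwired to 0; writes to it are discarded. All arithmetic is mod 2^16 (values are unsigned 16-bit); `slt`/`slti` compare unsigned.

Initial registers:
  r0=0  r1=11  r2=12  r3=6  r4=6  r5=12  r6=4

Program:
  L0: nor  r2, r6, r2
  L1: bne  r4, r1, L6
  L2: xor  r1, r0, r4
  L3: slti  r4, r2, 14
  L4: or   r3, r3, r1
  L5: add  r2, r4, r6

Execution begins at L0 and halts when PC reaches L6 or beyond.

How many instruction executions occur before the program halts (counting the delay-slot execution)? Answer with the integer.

3

[0] nor  r2, r6, r2  →  {r0:0, r1:11, r2:65523, r3:6, r4:6, r5:12, r6:4}
[1] bne  r4, r1, L6  →  {r0:0, r1:11, r2:65523, r3:6, r4:6, r5:12, r6:4}  ⟨branch taken⟩
[2] xor  r1, r0, r4  →  {r0:0, r1:6, r2:65523, r3:6, r4:6, r5:12, r6:4}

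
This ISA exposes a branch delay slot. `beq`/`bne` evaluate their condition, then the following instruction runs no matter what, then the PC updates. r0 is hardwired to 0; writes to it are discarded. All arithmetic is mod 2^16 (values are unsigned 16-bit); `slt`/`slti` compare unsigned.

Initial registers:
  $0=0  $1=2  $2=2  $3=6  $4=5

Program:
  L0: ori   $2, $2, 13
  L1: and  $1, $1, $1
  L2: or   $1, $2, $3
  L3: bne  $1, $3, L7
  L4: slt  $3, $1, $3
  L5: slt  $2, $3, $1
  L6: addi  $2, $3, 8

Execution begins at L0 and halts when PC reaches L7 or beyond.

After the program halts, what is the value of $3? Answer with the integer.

0

PC=0  ori   $2, $2, 13       | $0=0 $1=2 $2=15 $3=6 $4=5
PC=1  and  $1, $1, $1        | $0=0 $1=2 $2=15 $3=6 $4=5
PC=2  or   $1, $2, $3        | $0=0 $1=15 $2=15 $3=6 $4=5
PC=3  bne  $1, $3, L7        | $0=0 $1=15 $2=15 $3=6 $4=5  [TAKEN]
PC=4  slt  $3, $1, $3        | $0=0 $1=15 $2=15 $3=0 $4=5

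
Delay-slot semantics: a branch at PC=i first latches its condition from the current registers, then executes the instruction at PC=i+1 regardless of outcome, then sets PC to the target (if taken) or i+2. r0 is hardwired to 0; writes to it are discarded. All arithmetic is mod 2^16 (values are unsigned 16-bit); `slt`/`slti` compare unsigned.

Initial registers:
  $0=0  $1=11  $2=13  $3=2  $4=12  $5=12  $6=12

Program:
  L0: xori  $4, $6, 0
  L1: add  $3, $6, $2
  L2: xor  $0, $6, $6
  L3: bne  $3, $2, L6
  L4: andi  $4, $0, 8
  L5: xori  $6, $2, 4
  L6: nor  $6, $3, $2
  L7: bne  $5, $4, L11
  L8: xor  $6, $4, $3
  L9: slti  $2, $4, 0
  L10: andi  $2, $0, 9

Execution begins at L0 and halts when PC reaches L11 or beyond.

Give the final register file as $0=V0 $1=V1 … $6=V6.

$0=0 $1=11 $2=13 $3=25 $4=0 $5=12 $6=25

[0] xori  $4, $6, 0  →  {$0:0, $1:11, $2:13, $3:2, $4:12, $5:12, $6:12}
[1] add  $3, $6, $2  →  {$0:0, $1:11, $2:13, $3:25, $4:12, $5:12, $6:12}
[2] xor  $0, $6, $6  →  {$0:0, $1:11, $2:13, $3:25, $4:12, $5:12, $6:12}
[3] bne  $3, $2, L6  →  {$0:0, $1:11, $2:13, $3:25, $4:12, $5:12, $6:12}  ⟨branch taken⟩
[4] andi  $4, $0, 8  →  {$0:0, $1:11, $2:13, $3:25, $4:0, $5:12, $6:12}
[6] nor  $6, $3, $2  →  {$0:0, $1:11, $2:13, $3:25, $4:0, $5:12, $6:65506}
[7] bne  $5, $4, L11  →  {$0:0, $1:11, $2:13, $3:25, $4:0, $5:12, $6:65506}  ⟨branch taken⟩
[8] xor  $6, $4, $3  →  {$0:0, $1:11, $2:13, $3:25, $4:0, $5:12, $6:25}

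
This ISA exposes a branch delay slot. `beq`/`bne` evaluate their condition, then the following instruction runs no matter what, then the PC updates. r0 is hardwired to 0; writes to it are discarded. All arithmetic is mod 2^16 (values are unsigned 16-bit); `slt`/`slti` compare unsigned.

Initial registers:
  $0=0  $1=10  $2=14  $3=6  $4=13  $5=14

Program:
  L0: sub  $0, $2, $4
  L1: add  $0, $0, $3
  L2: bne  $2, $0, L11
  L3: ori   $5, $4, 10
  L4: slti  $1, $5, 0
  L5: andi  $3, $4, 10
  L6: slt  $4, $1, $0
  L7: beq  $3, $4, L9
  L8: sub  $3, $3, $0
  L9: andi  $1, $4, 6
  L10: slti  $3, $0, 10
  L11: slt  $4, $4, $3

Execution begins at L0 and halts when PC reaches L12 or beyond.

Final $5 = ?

15

[0] sub  $0, $2, $4  →  {$0:0, $1:10, $2:14, $3:6, $4:13, $5:14}
[1] add  $0, $0, $3  →  {$0:0, $1:10, $2:14, $3:6, $4:13, $5:14}
[2] bne  $2, $0, L11  →  {$0:0, $1:10, $2:14, $3:6, $4:13, $5:14}  ⟨branch taken⟩
[3] ori   $5, $4, 10  →  {$0:0, $1:10, $2:14, $3:6, $4:13, $5:15}
[11] slt  $4, $4, $3  →  {$0:0, $1:10, $2:14, $3:6, $4:0, $5:15}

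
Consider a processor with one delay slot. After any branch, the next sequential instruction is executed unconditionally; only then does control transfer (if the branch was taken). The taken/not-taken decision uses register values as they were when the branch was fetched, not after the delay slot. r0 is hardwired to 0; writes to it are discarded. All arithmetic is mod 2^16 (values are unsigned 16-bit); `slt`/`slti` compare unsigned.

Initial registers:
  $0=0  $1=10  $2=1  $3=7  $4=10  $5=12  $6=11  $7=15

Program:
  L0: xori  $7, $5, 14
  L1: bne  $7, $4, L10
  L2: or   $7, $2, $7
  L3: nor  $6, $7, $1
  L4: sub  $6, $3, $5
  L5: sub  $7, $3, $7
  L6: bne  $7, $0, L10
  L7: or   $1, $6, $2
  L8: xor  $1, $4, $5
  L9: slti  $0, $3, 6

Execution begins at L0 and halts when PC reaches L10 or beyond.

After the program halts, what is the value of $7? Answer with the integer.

3

  step pc=0: xori  $7, $5, 14  regs=(0,10,1,7,10,12,11,2)
  step pc=1: bne  $7, $4, L10  cond=T  regs=(0,10,1,7,10,12,11,2)
  step pc=2: or   $7, $2, $7  regs=(0,10,1,7,10,12,11,3)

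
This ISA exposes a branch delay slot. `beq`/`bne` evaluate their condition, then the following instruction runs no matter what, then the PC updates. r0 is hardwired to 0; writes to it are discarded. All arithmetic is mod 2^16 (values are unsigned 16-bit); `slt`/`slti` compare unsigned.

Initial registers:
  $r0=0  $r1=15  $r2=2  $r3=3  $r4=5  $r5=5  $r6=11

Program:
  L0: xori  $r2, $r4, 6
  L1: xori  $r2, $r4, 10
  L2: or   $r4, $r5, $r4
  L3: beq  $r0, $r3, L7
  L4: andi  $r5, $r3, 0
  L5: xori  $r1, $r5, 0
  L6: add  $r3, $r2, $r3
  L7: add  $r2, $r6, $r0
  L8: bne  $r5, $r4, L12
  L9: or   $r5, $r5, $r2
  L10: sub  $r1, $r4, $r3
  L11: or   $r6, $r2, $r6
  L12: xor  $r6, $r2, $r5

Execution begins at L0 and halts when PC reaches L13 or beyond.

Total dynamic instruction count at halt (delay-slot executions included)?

[0] xori  $r2, $r4, 6  →  {$r0:0, $r1:15, $r2:3, $r3:3, $r4:5, $r5:5, $r6:11}
[1] xori  $r2, $r4, 10  →  {$r0:0, $r1:15, $r2:15, $r3:3, $r4:5, $r5:5, $r6:11}
[2] or   $r4, $r5, $r4  →  {$r0:0, $r1:15, $r2:15, $r3:3, $r4:5, $r5:5, $r6:11}
[3] beq  $r0, $r3, L7  →  {$r0:0, $r1:15, $r2:15, $r3:3, $r4:5, $r5:5, $r6:11}  ⟨branch fallthrough⟩
[4] andi  $r5, $r3, 0  →  {$r0:0, $r1:15, $r2:15, $r3:3, $r4:5, $r5:0, $r6:11}
[5] xori  $r1, $r5, 0  →  {$r0:0, $r1:0, $r2:15, $r3:3, $r4:5, $r5:0, $r6:11}
[6] add  $r3, $r2, $r3  →  {$r0:0, $r1:0, $r2:15, $r3:18, $r4:5, $r5:0, $r6:11}
[7] add  $r2, $r6, $r0  →  {$r0:0, $r1:0, $r2:11, $r3:18, $r4:5, $r5:0, $r6:11}
[8] bne  $r5, $r4, L12  →  {$r0:0, $r1:0, $r2:11, $r3:18, $r4:5, $r5:0, $r6:11}  ⟨branch taken⟩
[9] or   $r5, $r5, $r2  →  {$r0:0, $r1:0, $r2:11, $r3:18, $r4:5, $r5:11, $r6:11}
[12] xor  $r6, $r2, $r5  →  {$r0:0, $r1:0, $r2:11, $r3:18, $r4:5, $r5:11, $r6:0}

11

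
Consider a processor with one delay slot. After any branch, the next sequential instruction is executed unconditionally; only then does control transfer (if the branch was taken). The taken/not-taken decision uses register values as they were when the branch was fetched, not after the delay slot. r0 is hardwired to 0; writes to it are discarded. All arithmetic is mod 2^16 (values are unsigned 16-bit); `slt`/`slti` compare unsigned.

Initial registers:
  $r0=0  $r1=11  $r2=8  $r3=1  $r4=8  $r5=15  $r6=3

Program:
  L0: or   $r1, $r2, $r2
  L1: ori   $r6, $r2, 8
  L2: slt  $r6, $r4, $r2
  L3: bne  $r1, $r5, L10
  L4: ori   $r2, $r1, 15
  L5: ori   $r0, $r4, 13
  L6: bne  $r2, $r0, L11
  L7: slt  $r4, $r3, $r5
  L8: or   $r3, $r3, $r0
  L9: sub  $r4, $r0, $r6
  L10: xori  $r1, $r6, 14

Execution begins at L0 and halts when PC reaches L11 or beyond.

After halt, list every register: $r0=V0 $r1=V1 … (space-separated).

PC=0  or   $r1, $r2, $r2     | $r0=0 $r1=8 $r2=8 $r3=1 $r4=8 $r5=15 $r6=3
PC=1  ori   $r6, $r2, 8      | $r0=0 $r1=8 $r2=8 $r3=1 $r4=8 $r5=15 $r6=8
PC=2  slt  $r6, $r4, $r2     | $r0=0 $r1=8 $r2=8 $r3=1 $r4=8 $r5=15 $r6=0
PC=3  bne  $r1, $r5, L10     | $r0=0 $r1=8 $r2=8 $r3=1 $r4=8 $r5=15 $r6=0  [TAKEN]
PC=4  ori   $r2, $r1, 15     | $r0=0 $r1=8 $r2=15 $r3=1 $r4=8 $r5=15 $r6=0
PC=10 xori  $r1, $r6, 14     | $r0=0 $r1=14 $r2=15 $r3=1 $r4=8 $r5=15 $r6=0

$r0=0 $r1=14 $r2=15 $r3=1 $r4=8 $r5=15 $r6=0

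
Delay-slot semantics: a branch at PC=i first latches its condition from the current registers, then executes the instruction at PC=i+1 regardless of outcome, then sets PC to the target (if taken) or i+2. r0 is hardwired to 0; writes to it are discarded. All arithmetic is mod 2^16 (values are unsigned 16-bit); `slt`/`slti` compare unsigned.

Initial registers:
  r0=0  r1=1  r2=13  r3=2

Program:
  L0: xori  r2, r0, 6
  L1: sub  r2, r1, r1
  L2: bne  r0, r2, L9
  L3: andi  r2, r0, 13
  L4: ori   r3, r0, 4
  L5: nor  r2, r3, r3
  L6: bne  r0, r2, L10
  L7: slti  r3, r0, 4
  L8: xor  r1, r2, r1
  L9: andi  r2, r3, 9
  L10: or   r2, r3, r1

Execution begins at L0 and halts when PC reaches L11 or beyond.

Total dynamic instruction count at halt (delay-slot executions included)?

#0 xori  r2, r0, 6 ; 0/1/6/2
#1 sub  r2, r1, r1 ; 0/1/0/2
#2 bne  r0, r2, L9 ; 0/1/0/2 ; →fallthru
#3 andi  r2, r0, 13 ; 0/1/0/2
#4 ori   r3, r0, 4 ; 0/1/0/4
#5 nor  r2, r3, r3 ; 0/1/65531/4
#6 bne  r0, r2, L10 ; 0/1/65531/4 ; →target
#7 slti  r3, r0, 4 ; 0/1/65531/1
#10 or   r2, r3, r1 ; 0/1/1/1

9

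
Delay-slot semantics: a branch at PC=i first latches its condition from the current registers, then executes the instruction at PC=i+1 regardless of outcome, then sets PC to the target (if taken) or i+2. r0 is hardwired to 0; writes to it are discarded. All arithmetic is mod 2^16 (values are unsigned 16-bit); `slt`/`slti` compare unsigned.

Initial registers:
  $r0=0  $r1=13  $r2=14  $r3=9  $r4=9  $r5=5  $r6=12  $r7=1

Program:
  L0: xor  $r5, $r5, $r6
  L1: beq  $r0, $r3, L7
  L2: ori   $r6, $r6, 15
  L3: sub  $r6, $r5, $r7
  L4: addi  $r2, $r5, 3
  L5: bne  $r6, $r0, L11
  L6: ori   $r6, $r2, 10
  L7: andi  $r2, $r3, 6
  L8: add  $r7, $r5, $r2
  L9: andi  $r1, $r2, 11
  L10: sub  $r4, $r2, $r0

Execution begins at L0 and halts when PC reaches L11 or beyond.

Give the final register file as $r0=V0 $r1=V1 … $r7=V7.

$r0=0 $r1=13 $r2=12 $r3=9 $r4=9 $r5=9 $r6=14 $r7=1

#0 xor  $r5, $r5, $r6 ; 0/13/14/9/9/9/12/1
#1 beq  $r0, $r3, L7 ; 0/13/14/9/9/9/12/1 ; →fallthru
#2 ori   $r6, $r6, 15 ; 0/13/14/9/9/9/15/1
#3 sub  $r6, $r5, $r7 ; 0/13/14/9/9/9/8/1
#4 addi  $r2, $r5, 3 ; 0/13/12/9/9/9/8/1
#5 bne  $r6, $r0, L11 ; 0/13/12/9/9/9/8/1 ; →target
#6 ori   $r6, $r2, 10 ; 0/13/12/9/9/9/14/1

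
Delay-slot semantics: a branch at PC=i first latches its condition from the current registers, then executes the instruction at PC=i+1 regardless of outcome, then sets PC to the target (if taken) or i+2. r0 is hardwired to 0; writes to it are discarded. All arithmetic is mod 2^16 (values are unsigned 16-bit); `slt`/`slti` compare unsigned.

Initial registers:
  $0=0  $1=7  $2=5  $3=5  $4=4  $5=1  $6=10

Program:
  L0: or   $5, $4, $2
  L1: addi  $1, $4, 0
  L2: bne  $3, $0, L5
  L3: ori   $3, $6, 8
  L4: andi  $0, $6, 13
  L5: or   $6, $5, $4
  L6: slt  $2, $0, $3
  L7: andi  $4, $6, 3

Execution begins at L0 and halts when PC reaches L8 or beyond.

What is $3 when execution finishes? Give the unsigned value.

10

  step pc=0: or   $5, $4, $2  regs=(0,7,5,5,4,5,10)
  step pc=1: addi  $1, $4, 0  regs=(0,4,5,5,4,5,10)
  step pc=2: bne  $3, $0, L5  cond=T  regs=(0,4,5,5,4,5,10)
  step pc=3: ori   $3, $6, 8  regs=(0,4,5,10,4,5,10)
  step pc=5: or   $6, $5, $4  regs=(0,4,5,10,4,5,5)
  step pc=6: slt  $2, $0, $3  regs=(0,4,1,10,4,5,5)
  step pc=7: andi  $4, $6, 3  regs=(0,4,1,10,1,5,5)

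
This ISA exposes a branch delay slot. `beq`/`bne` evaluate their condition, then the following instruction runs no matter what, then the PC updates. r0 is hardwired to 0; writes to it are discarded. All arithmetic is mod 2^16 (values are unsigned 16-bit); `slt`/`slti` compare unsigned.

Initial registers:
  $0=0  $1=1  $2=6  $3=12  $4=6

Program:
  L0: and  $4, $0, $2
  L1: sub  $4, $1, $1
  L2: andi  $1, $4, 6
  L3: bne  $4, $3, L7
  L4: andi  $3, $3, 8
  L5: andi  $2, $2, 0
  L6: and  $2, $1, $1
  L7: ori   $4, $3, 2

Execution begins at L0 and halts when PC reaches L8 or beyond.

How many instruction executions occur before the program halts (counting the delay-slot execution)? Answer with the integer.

#0 and  $4, $0, $2 ; 0/1/6/12/0
#1 sub  $4, $1, $1 ; 0/1/6/12/0
#2 andi  $1, $4, 6 ; 0/0/6/12/0
#3 bne  $4, $3, L7 ; 0/0/6/12/0 ; →target
#4 andi  $3, $3, 8 ; 0/0/6/8/0
#7 ori   $4, $3, 2 ; 0/0/6/8/10

6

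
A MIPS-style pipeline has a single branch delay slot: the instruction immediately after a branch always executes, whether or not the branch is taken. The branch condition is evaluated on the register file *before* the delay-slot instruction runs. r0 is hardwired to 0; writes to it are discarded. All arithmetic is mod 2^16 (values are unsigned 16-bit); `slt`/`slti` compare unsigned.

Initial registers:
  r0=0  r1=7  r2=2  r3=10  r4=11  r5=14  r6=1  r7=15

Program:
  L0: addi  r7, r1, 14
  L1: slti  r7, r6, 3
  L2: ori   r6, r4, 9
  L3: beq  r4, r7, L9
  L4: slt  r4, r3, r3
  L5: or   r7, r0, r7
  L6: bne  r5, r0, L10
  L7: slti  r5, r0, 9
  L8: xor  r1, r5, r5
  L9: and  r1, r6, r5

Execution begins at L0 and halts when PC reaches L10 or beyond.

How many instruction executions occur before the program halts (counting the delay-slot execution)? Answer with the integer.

8

PC=0  addi  r7, r1, 14       | r0=0 r1=7 r2=2 r3=10 r4=11 r5=14 r6=1 r7=21
PC=1  slti  r7, r6, 3        | r0=0 r1=7 r2=2 r3=10 r4=11 r5=14 r6=1 r7=1
PC=2  ori   r6, r4, 9        | r0=0 r1=7 r2=2 r3=10 r4=11 r5=14 r6=11 r7=1
PC=3  beq  r4, r7, L9        | r0=0 r1=7 r2=2 r3=10 r4=11 r5=14 r6=11 r7=1  [not taken]
PC=4  slt  r4, r3, r3        | r0=0 r1=7 r2=2 r3=10 r4=0 r5=14 r6=11 r7=1
PC=5  or   r7, r0, r7        | r0=0 r1=7 r2=2 r3=10 r4=0 r5=14 r6=11 r7=1
PC=6  bne  r5, r0, L10       | r0=0 r1=7 r2=2 r3=10 r4=0 r5=14 r6=11 r7=1  [TAKEN]
PC=7  slti  r5, r0, 9        | r0=0 r1=7 r2=2 r3=10 r4=0 r5=1 r6=11 r7=1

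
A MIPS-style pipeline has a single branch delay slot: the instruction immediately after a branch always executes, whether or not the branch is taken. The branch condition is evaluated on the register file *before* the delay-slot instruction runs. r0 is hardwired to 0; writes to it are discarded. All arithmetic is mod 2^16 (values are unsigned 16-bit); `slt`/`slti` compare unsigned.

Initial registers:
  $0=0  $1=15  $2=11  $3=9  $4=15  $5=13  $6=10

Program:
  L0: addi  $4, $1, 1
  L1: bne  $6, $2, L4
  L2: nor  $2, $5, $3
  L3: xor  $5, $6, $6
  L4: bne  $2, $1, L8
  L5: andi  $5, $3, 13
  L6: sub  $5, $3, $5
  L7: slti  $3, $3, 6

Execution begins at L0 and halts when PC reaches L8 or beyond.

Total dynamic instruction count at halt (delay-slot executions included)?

PC=0  addi  $4, $1, 1        | $0=0 $1=15 $2=11 $3=9 $4=16 $5=13 $6=10
PC=1  bne  $6, $2, L4        | $0=0 $1=15 $2=11 $3=9 $4=16 $5=13 $6=10  [TAKEN]
PC=2  nor  $2, $5, $3        | $0=0 $1=15 $2=65522 $3=9 $4=16 $5=13 $6=10
PC=4  bne  $2, $1, L8        | $0=0 $1=15 $2=65522 $3=9 $4=16 $5=13 $6=10  [TAKEN]
PC=5  andi  $5, $3, 13       | $0=0 $1=15 $2=65522 $3=9 $4=16 $5=9 $6=10

5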